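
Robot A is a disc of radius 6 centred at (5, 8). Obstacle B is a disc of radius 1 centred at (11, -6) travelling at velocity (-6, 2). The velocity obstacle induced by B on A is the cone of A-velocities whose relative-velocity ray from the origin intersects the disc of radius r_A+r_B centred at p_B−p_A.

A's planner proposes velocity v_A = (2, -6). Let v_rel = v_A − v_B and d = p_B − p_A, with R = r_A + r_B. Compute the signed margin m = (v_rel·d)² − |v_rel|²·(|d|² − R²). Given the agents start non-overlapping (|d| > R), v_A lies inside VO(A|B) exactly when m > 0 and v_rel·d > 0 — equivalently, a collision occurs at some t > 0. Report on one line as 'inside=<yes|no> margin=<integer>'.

d = (6, -14),  |d|² = 232;  R = 6+1 = 7,  c = 232−7² = 183
v_rel = (8, -8),  |v_rel|² = 128;  v_rel·d = (8)·(6) + (-8)·(-14) = 160
128·t² − 320·t + 183 = 0  ⇒  m = 160² − 128·183 = 2176
m = 2176 > 0,  v_rel·d = 160 > 0  ⇒  inside

inside=yes margin=2176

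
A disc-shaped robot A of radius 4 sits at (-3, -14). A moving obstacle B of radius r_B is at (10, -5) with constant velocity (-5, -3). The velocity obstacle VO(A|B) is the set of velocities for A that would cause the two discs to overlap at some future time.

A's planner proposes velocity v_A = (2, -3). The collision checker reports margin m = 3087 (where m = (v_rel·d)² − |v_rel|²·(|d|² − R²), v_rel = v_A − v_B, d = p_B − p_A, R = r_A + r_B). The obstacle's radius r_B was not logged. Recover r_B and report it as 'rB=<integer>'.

m = 3087
d = (13, 9);  v_rel = (7, 0),  |v_rel|² = 49
v_rel×d = (7)·(9) − (0)·(13) = 63
since m = R²·49 − 63²:  R² = (3969 + 3087) / 49 = 144
R = √144 = 12  ⇒  r_B = 12 − 4 = 8

rB=8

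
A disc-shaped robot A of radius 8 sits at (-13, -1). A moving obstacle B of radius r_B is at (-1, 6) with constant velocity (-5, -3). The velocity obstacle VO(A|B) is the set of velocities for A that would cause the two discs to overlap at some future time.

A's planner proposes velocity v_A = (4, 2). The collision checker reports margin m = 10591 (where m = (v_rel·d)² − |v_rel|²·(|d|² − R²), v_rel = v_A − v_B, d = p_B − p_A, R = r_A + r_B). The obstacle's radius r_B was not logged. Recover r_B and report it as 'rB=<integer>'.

m = 10591
d = (12, 7);  v_rel = (9, 5),  |v_rel|² = 106
v_rel×d = (9)·(7) − (5)·(12) = 3
since m = R²·106 − 3²:  R² = (9 + 10591) / 106 = 100
R = √100 = 10  ⇒  r_B = 10 − 8 = 2

rB=2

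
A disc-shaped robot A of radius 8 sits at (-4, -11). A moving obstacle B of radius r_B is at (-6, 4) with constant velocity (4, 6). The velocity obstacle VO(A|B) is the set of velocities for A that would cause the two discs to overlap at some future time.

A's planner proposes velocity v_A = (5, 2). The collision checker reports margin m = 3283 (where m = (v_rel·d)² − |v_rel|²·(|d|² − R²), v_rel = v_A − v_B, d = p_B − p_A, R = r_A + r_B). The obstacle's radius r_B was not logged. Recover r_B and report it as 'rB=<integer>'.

m = 3283
d = (-2, 15);  v_rel = (1, -4),  |v_rel|² = 17
v_rel×d = (1)·(15) − (-4)·(-2) = 7
since m = R²·17 − 7²:  R² = (49 + 3283) / 17 = 196
R = √196 = 14  ⇒  r_B = 14 − 8 = 6

rB=6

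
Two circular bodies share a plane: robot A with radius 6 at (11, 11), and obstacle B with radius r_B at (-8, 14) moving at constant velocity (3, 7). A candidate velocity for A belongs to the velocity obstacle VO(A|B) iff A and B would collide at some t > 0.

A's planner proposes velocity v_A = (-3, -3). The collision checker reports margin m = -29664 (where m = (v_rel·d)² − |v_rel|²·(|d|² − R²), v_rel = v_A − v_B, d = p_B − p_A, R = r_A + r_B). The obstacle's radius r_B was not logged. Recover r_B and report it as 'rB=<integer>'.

m = -29664
d = (-19, 3);  v_rel = (-6, -10),  |v_rel|² = 136
v_rel×d = (-6)·(3) − (-10)·(-19) = -208
since m = R²·136 − (-208)²:  R² = (43264 + -29664) / 136 = 100
R = √100 = 10  ⇒  r_B = 10 − 6 = 4

rB=4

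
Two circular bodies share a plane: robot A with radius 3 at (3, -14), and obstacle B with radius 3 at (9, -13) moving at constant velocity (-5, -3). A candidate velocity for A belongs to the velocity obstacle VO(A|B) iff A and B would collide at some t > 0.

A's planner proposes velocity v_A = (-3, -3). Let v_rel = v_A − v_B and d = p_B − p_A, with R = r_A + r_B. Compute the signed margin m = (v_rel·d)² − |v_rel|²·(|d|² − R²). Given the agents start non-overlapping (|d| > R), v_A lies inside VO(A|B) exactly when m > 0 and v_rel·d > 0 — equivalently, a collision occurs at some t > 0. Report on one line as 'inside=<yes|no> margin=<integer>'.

d = (6, 1),  |d|² = 37;  R = 3+3 = 6,  c = 37−6² = 1
v_rel = (2, 0),  |v_rel|² = 4;  v_rel·d = (2)·(6) + (0)·(1) = 12
4·t² − 24·t + 1 = 0  ⇒  m = 12² − 4·1 = 140
m = 140 > 0,  v_rel·d = 12 > 0  ⇒  inside

inside=yes margin=140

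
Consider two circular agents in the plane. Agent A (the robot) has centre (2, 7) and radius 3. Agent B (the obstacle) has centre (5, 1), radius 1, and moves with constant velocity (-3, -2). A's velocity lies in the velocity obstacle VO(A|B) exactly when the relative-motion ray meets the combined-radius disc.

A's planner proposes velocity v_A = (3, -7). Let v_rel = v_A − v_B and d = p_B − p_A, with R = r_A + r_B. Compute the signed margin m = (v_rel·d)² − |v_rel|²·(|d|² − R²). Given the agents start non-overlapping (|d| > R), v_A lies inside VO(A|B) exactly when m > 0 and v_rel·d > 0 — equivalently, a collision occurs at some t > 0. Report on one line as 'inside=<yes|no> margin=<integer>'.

d = (3, -6),  |d|² = 45;  R = 3+1 = 4,  c = 45−4² = 29
v_rel = (6, -5),  |v_rel|² = 61;  v_rel·d = (6)·(3) + (-5)·(-6) = 48
61·t² − 96·t + 29 = 0  ⇒  m = 48² − 61·29 = 535
m = 535 > 0,  v_rel·d = 48 > 0  ⇒  inside

inside=yes margin=535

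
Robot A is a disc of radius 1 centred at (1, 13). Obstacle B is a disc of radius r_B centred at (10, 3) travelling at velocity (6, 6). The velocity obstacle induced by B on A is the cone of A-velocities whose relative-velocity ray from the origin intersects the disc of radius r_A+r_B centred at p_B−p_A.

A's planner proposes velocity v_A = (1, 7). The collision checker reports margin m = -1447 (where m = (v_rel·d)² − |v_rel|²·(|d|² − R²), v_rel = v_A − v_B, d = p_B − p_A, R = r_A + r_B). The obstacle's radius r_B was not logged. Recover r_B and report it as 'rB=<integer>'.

m = -1447
d = (9, -10);  v_rel = (-5, 1),  |v_rel|² = 26
v_rel×d = (-5)·(-10) − (1)·(9) = 41
since m = R²·26 − 41²:  R² = (1681 + -1447) / 26 = 9
R = √9 = 3  ⇒  r_B = 3 − 1 = 2

rB=2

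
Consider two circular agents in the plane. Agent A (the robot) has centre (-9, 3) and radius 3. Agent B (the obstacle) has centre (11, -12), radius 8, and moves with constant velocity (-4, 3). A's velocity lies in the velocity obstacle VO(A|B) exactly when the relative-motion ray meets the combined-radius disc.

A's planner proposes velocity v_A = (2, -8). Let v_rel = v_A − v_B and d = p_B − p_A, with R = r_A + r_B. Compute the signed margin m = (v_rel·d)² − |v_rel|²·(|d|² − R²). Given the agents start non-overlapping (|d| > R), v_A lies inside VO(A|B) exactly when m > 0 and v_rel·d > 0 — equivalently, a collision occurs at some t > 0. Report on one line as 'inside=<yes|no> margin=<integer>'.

d = (20, -15),  |d|² = 625;  R = 3+8 = 11,  c = 625−11² = 504
v_rel = (6, -11),  |v_rel|² = 157;  v_rel·d = (6)·(20) + (-11)·(-15) = 285
157·t² − 570·t + 504 = 0  ⇒  m = 285² − 157·504 = 2097
m = 2097 > 0,  v_rel·d = 285 > 0  ⇒  inside

inside=yes margin=2097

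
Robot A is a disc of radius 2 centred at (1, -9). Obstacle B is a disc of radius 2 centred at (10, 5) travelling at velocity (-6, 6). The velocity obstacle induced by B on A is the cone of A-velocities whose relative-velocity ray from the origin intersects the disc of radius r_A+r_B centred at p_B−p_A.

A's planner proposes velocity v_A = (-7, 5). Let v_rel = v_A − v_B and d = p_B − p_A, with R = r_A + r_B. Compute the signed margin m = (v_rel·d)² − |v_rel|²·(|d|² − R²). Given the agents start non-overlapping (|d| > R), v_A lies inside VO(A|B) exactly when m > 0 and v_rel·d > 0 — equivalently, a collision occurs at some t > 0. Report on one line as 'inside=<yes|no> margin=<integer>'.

d = (9, 14),  |d|² = 277;  R = 2+2 = 4,  c = 277−4² = 261
v_rel = (-1, -1),  |v_rel|² = 2;  v_rel·d = (-1)·(9) + (-1)·(14) = -23
2·t² + 46·t + 261 = 0  ⇒  m = (-23)² − 2·261 = 7
m = 7 > 0,  v_rel·d = -23 < 0  ⇒  outside

inside=no margin=7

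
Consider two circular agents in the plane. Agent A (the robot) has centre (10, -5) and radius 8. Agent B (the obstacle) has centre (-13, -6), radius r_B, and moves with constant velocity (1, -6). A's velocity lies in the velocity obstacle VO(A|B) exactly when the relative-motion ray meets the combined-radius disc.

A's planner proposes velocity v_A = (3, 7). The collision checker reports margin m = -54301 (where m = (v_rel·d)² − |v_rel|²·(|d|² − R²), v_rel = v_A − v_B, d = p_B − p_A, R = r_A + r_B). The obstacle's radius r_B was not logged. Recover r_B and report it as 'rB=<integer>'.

m = -54301
d = (-23, -1);  v_rel = (2, 13),  |v_rel|² = 173
v_rel×d = (2)·(-1) − (13)·(-23) = 297
since m = R²·173 − 297²:  R² = (88209 + -54301) / 173 = 196
R = √196 = 14  ⇒  r_B = 14 − 8 = 6

rB=6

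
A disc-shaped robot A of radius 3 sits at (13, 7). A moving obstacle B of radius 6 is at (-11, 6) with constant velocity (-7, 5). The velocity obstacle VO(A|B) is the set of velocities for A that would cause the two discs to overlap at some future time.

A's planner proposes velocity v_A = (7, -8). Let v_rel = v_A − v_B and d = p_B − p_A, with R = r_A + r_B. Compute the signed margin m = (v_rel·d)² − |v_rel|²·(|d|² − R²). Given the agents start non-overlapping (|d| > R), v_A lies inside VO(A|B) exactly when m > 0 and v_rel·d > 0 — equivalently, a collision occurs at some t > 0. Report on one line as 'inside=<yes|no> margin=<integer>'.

d = (-24, -1),  |d|² = 577;  R = 3+6 = 9,  c = 577−9² = 496
v_rel = (14, -13),  |v_rel|² = 365;  v_rel·d = (14)·(-24) + (-13)·(-1) = -323
365·t² + 646·t + 496 = 0  ⇒  m = (-323)² − 365·496 = -76711
m = -76711 < 0,  v_rel·d = -323 < 0  ⇒  outside

inside=no margin=-76711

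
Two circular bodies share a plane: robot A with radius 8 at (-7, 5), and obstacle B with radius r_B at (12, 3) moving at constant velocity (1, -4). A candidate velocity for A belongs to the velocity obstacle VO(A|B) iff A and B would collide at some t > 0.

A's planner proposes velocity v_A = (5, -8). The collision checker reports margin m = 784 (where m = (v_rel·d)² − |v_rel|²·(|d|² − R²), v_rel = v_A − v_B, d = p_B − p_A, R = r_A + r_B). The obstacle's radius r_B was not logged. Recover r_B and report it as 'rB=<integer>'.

m = 784
d = (19, -2);  v_rel = (4, -4),  |v_rel|² = 32
v_rel×d = (4)·(-2) − (-4)·(19) = 68
since m = R²·32 − 68²:  R² = (4624 + 784) / 32 = 169
R = √169 = 13  ⇒  r_B = 13 − 8 = 5

rB=5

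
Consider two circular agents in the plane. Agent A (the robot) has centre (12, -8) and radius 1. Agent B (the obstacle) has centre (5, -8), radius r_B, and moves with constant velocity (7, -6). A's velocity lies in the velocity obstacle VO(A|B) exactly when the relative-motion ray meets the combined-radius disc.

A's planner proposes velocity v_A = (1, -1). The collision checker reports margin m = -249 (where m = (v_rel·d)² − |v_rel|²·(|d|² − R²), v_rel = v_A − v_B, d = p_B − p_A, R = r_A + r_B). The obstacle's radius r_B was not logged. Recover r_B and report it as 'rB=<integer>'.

m = -249
d = (-7, 0);  v_rel = (-6, 5),  |v_rel|² = 61
v_rel×d = (-6)·(0) − (5)·(-7) = 35
since m = R²·61 − 35²:  R² = (1225 + -249) / 61 = 16
R = √16 = 4  ⇒  r_B = 4 − 1 = 3

rB=3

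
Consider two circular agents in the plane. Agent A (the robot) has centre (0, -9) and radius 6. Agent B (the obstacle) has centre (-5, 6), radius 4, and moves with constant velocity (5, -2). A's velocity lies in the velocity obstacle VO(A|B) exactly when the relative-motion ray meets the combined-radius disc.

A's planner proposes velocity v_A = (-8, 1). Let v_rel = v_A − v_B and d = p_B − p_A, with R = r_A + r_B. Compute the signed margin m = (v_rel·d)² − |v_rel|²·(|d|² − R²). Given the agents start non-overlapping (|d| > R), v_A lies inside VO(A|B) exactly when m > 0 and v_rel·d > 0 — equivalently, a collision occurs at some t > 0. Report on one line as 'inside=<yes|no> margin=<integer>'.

d = (-5, 15),  |d|² = 250;  R = 6+4 = 10,  c = 250−10² = 150
v_rel = (-13, 3),  |v_rel|² = 178;  v_rel·d = (-13)·(-5) + (3)·(15) = 110
178·t² − 220·t + 150 = 0  ⇒  m = 110² − 178·150 = -14600
m = -14600 < 0,  v_rel·d = 110 > 0  ⇒  outside

inside=no margin=-14600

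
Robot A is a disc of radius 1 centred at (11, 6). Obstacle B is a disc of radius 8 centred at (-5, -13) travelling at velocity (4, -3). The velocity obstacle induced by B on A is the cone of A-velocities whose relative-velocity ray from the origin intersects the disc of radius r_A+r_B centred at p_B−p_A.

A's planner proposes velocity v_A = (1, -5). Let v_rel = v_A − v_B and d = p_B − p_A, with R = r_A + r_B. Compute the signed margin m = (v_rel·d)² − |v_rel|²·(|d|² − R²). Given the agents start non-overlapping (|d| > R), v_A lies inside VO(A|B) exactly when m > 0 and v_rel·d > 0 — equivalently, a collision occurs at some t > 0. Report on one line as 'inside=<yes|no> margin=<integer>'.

d = (-16, -19),  |d|² = 617;  R = 1+8 = 9,  c = 617−9² = 536
v_rel = (-3, -2),  |v_rel|² = 13;  v_rel·d = (-3)·(-16) + (-2)·(-19) = 86
13·t² − 172·t + 536 = 0  ⇒  m = 86² − 13·536 = 428
m = 428 > 0,  v_rel·d = 86 > 0  ⇒  inside

inside=yes margin=428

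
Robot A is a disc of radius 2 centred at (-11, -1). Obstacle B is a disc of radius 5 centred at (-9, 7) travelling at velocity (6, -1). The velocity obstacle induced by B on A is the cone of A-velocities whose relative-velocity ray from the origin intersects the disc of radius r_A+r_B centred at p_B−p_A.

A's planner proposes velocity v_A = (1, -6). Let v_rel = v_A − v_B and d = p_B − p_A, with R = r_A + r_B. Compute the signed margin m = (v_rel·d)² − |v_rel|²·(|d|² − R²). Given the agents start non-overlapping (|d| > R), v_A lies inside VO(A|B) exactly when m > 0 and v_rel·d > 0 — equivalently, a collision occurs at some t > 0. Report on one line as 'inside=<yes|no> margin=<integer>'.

d = (2, 8),  |d|² = 68;  R = 2+5 = 7,  c = 68−7² = 19
v_rel = (-5, -5),  |v_rel|² = 50;  v_rel·d = (-5)·(2) + (-5)·(8) = -50
50·t² + 100·t + 19 = 0  ⇒  m = (-50)² − 50·19 = 1550
m = 1550 > 0,  v_rel·d = -50 < 0  ⇒  outside

inside=no margin=1550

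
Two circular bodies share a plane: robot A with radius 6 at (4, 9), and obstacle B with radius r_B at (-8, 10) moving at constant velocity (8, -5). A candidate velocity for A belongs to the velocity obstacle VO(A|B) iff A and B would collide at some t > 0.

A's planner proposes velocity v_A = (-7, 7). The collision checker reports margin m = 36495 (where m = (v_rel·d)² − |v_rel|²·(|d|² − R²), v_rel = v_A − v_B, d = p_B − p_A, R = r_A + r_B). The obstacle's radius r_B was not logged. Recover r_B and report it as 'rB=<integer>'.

m = 36495
d = (-12, 1);  v_rel = (-15, 12),  |v_rel|² = 369
v_rel×d = (-15)·(1) − (12)·(-12) = 129
since m = R²·369 − 129²:  R² = (16641 + 36495) / 369 = 144
R = √144 = 12  ⇒  r_B = 12 − 6 = 6

rB=6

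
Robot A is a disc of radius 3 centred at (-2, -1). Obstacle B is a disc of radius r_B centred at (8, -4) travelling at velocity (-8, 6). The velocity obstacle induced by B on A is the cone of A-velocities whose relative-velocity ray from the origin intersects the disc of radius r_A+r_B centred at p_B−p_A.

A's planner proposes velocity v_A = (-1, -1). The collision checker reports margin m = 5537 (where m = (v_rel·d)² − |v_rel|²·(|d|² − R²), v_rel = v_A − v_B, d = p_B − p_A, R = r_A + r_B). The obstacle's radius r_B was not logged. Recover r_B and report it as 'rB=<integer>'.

m = 5537
d = (10, -3);  v_rel = (7, -7),  |v_rel|² = 98
v_rel×d = (7)·(-3) − (-7)·(10) = 49
since m = R²·98 − 49²:  R² = (2401 + 5537) / 98 = 81
R = √81 = 9  ⇒  r_B = 9 − 3 = 6

rB=6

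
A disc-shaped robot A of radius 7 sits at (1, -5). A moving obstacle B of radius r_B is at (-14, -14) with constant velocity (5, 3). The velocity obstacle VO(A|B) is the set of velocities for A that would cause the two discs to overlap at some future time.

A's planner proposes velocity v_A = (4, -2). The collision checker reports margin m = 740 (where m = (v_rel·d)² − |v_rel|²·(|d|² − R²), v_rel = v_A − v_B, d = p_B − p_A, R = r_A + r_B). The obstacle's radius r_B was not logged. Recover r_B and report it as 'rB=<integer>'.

m = 740
d = (-15, -9);  v_rel = (-1, -5),  |v_rel|² = 26
v_rel×d = (-1)·(-9) − (-5)·(-15) = -66
since m = R²·26 − (-66)²:  R² = (4356 + 740) / 26 = 196
R = √196 = 14  ⇒  r_B = 14 − 7 = 7

rB=7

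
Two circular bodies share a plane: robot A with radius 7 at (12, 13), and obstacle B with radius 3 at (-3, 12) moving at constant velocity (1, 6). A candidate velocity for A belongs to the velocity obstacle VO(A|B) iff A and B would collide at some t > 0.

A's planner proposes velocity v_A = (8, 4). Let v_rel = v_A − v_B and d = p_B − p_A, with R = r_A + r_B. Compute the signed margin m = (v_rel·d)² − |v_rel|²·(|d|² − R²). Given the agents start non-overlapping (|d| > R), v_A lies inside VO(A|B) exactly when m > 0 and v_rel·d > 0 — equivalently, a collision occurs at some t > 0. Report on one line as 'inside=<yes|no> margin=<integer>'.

d = (-15, -1),  |d|² = 226;  R = 7+3 = 10,  c = 226−10² = 126
v_rel = (7, -2),  |v_rel|² = 53;  v_rel·d = (7)·(-15) + (-2)·(-1) = -103
53·t² + 206·t + 126 = 0  ⇒  m = (-103)² − 53·126 = 3931
m = 3931 > 0,  v_rel·d = -103 < 0  ⇒  outside

inside=no margin=3931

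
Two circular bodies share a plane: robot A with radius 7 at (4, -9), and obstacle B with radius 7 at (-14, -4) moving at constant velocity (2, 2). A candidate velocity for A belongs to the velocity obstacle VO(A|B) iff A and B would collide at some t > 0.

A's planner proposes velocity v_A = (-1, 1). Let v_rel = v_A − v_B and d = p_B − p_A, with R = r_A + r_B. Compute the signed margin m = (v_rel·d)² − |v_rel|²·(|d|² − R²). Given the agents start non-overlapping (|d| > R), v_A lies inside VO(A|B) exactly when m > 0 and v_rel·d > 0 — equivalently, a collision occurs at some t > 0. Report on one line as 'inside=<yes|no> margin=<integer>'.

d = (-18, 5),  |d|² = 349;  R = 7+7 = 14,  c = 349−14² = 153
v_rel = (-3, -1),  |v_rel|² = 10;  v_rel·d = (-3)·(-18) + (-1)·(5) = 49
10·t² − 98·t + 153 = 0  ⇒  m = 49² − 10·153 = 871
m = 871 > 0,  v_rel·d = 49 > 0  ⇒  inside

inside=yes margin=871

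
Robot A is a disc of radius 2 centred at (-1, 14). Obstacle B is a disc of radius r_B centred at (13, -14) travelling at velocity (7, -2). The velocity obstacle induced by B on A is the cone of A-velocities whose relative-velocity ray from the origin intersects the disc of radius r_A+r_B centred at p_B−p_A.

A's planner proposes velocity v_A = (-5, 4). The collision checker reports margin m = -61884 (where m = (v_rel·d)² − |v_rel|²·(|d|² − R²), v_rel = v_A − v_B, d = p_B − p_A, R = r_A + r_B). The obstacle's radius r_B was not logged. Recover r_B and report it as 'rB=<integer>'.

m = -61884
d = (14, -28);  v_rel = (-12, 6),  |v_rel|² = 180
v_rel×d = (-12)·(-28) − (6)·(14) = 252
since m = R²·180 − 252²:  R² = (63504 + -61884) / 180 = 9
R = √9 = 3  ⇒  r_B = 3 − 2 = 1

rB=1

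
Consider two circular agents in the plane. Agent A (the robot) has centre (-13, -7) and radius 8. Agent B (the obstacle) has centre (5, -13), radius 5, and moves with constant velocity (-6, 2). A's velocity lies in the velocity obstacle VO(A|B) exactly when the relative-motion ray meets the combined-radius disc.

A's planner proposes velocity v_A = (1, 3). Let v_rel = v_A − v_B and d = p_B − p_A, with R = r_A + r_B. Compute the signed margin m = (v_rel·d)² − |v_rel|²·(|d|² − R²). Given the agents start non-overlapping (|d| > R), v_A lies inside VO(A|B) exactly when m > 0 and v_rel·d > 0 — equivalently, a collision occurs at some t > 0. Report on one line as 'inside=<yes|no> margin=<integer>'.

d = (18, -6),  |d|² = 360;  R = 8+5 = 13,  c = 360−13² = 191
v_rel = (7, 1),  |v_rel|² = 50;  v_rel·d = (7)·(18) + (1)·(-6) = 120
50·t² − 240·t + 191 = 0  ⇒  m = 120² − 50·191 = 4850
m = 4850 > 0,  v_rel·d = 120 > 0  ⇒  inside

inside=yes margin=4850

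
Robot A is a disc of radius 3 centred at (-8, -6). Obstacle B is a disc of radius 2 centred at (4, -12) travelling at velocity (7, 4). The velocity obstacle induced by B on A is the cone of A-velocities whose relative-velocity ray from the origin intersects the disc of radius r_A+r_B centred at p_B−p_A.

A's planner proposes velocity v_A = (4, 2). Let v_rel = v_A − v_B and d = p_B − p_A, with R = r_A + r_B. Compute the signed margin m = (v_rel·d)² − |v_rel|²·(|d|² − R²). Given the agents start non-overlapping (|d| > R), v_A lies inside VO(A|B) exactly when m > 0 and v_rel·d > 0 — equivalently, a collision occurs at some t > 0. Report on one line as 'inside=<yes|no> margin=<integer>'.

d = (12, -6),  |d|² = 180;  R = 3+2 = 5,  c = 180−5² = 155
v_rel = (-3, -2),  |v_rel|² = 13;  v_rel·d = (-3)·(12) + (-2)·(-6) = -24
13·t² + 48·t + 155 = 0  ⇒  m = (-24)² − 13·155 = -1439
m = -1439 < 0,  v_rel·d = -24 < 0  ⇒  outside

inside=no margin=-1439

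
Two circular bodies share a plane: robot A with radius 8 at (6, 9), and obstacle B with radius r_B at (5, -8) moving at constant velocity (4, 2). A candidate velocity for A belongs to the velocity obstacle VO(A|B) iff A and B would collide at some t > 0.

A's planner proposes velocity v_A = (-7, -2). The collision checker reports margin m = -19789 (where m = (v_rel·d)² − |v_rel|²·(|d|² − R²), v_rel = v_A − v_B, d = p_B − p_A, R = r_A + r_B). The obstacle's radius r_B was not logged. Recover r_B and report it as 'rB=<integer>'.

m = -19789
d = (-1, -17);  v_rel = (-11, -4),  |v_rel|² = 137
v_rel×d = (-11)·(-17) − (-4)·(-1) = 183
since m = R²·137 − 183²:  R² = (33489 + -19789) / 137 = 100
R = √100 = 10  ⇒  r_B = 10 − 8 = 2

rB=2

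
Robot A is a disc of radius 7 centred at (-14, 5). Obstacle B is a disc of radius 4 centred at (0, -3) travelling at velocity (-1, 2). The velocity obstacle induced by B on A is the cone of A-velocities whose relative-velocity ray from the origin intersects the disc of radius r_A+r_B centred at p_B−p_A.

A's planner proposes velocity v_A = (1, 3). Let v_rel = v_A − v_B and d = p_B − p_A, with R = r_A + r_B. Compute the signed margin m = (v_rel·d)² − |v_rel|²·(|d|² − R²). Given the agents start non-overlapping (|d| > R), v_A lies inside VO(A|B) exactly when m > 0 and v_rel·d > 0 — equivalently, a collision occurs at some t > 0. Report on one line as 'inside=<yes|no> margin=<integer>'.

d = (14, -8),  |d|² = 260;  R = 7+4 = 11,  c = 260−11² = 139
v_rel = (2, 1),  |v_rel|² = 5;  v_rel·d = (2)·(14) + (1)·(-8) = 20
5·t² − 40·t + 139 = 0  ⇒  m = 20² − 5·139 = -295
m = -295 < 0,  v_rel·d = 20 > 0  ⇒  outside

inside=no margin=-295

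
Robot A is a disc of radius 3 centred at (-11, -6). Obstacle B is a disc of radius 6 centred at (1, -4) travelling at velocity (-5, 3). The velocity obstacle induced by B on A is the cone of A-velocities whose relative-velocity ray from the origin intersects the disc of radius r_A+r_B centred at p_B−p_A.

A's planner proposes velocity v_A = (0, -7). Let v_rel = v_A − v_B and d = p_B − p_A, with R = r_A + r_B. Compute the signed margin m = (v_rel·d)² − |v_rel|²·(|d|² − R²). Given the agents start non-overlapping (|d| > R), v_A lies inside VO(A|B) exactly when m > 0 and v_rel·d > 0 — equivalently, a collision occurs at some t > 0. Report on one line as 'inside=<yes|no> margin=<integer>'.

d = (12, 2),  |d|² = 148;  R = 3+6 = 9,  c = 148−9² = 67
v_rel = (5, -10),  |v_rel|² = 125;  v_rel·d = (5)·(12) + (-10)·(2) = 40
125·t² − 80·t + 67 = 0  ⇒  m = 40² − 125·67 = -6775
m = -6775 < 0,  v_rel·d = 40 > 0  ⇒  outside

inside=no margin=-6775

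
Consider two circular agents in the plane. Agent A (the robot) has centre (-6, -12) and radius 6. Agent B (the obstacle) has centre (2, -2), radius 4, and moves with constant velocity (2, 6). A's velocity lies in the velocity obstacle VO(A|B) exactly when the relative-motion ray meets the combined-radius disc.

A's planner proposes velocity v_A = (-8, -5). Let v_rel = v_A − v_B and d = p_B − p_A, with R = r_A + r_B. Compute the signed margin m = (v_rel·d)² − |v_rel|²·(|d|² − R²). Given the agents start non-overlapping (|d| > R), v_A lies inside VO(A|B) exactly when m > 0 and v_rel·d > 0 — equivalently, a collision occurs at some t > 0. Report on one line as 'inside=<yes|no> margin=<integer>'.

d = (8, 10),  |d|² = 164;  R = 6+4 = 10,  c = 164−10² = 64
v_rel = (-10, -11),  |v_rel|² = 221;  v_rel·d = (-10)·(8) + (-11)·(10) = -190
221·t² + 380·t + 64 = 0  ⇒  m = (-190)² − 221·64 = 21956
m = 21956 > 0,  v_rel·d = -190 < 0  ⇒  outside

inside=no margin=21956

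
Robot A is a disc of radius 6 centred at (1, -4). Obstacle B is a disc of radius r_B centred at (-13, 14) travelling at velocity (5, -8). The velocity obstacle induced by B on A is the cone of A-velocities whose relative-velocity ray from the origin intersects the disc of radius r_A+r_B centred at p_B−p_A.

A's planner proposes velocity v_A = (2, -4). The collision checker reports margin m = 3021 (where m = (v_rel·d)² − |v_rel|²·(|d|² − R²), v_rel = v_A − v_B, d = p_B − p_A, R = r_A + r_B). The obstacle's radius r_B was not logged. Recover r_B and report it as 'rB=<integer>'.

m = 3021
d = (-14, 18);  v_rel = (-3, 4),  |v_rel|² = 25
v_rel×d = (-3)·(18) − (4)·(-14) = 2
since m = R²·25 − 2²:  R² = (4 + 3021) / 25 = 121
R = √121 = 11  ⇒  r_B = 11 − 6 = 5

rB=5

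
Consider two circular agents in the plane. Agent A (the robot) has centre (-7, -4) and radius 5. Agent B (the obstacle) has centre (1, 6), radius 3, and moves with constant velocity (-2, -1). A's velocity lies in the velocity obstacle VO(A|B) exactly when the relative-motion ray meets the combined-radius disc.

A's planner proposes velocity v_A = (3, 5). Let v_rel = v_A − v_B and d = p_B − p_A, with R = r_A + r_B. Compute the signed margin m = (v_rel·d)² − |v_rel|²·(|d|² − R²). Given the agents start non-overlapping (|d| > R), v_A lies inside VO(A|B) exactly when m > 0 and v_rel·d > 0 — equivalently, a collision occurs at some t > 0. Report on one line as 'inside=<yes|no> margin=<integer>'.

d = (8, 10),  |d|² = 164;  R = 5+3 = 8,  c = 164−8² = 100
v_rel = (5, 6),  |v_rel|² = 61;  v_rel·d = (5)·(8) + (6)·(10) = 100
61·t² − 200·t + 100 = 0  ⇒  m = 100² − 61·100 = 3900
m = 3900 > 0,  v_rel·d = 100 > 0  ⇒  inside

inside=yes margin=3900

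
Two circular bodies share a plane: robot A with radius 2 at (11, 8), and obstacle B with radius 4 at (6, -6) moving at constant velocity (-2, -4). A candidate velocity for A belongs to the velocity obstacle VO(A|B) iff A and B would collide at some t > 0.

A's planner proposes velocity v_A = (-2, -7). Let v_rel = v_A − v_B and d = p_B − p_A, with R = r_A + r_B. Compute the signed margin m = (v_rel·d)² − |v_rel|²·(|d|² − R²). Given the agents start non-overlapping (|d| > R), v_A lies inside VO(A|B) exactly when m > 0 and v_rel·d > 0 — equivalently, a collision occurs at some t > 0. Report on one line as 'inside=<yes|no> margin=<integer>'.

d = (-5, -14),  |d|² = 221;  R = 2+4 = 6,  c = 221−6² = 185
v_rel = (0, -3),  |v_rel|² = 9;  v_rel·d = (0)·(-5) + (-3)·(-14) = 42
9·t² − 84·t + 185 = 0  ⇒  m = 42² − 9·185 = 99
m = 99 > 0,  v_rel·d = 42 > 0  ⇒  inside

inside=yes margin=99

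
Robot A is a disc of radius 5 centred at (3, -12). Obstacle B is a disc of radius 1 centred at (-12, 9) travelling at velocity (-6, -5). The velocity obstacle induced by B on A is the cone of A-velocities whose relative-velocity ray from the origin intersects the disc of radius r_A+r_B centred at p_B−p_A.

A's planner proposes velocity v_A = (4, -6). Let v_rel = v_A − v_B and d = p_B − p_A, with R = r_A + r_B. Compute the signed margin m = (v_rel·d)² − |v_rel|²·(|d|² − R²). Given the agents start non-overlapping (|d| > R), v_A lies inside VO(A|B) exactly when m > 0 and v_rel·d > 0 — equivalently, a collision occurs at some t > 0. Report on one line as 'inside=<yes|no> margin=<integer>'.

d = (-15, 21),  |d|² = 666;  R = 5+1 = 6,  c = 666−6² = 630
v_rel = (10, -1),  |v_rel|² = 101;  v_rel·d = (10)·(-15) + (-1)·(21) = -171
101·t² + 342·t + 630 = 0  ⇒  m = (-171)² − 101·630 = -34389
m = -34389 < 0,  v_rel·d = -171 < 0  ⇒  outside

inside=no margin=-34389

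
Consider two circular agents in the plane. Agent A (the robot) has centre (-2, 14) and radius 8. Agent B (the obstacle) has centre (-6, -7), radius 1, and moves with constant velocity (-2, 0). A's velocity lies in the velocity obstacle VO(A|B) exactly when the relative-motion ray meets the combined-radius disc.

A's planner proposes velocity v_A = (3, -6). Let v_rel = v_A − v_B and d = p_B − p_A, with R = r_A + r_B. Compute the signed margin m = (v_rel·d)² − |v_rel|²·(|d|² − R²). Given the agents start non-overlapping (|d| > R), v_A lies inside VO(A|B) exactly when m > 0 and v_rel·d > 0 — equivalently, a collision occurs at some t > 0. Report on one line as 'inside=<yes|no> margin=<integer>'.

d = (-4, -21),  |d|² = 457;  R = 8+1 = 9,  c = 457−9² = 376
v_rel = (5, -6),  |v_rel|² = 61;  v_rel·d = (5)·(-4) + (-6)·(-21) = 106
61·t² − 212·t + 376 = 0  ⇒  m = 106² − 61·376 = -11700
m = -11700 < 0,  v_rel·d = 106 > 0  ⇒  outside

inside=no margin=-11700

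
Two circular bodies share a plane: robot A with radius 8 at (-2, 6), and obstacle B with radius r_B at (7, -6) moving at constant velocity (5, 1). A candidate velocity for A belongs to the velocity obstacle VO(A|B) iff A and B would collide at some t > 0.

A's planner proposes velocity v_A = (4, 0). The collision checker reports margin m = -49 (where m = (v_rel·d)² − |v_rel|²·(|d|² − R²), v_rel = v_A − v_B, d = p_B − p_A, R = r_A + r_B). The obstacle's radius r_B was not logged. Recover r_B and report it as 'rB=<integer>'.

m = -49
d = (9, -12);  v_rel = (-1, -1),  |v_rel|² = 2
v_rel×d = (-1)·(-12) − (-1)·(9) = 21
since m = R²·2 − 21²:  R² = (441 + -49) / 2 = 196
R = √196 = 14  ⇒  r_B = 14 − 8 = 6

rB=6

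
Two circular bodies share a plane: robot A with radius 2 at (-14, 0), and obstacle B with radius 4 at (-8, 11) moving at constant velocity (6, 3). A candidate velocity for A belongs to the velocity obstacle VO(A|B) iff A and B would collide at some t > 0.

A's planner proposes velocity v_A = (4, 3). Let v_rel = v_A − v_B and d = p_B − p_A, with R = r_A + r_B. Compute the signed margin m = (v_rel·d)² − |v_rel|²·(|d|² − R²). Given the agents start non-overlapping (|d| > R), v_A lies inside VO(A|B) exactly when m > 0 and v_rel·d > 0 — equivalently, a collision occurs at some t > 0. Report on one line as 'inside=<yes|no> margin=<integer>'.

d = (6, 11),  |d|² = 157;  R = 2+4 = 6,  c = 157−6² = 121
v_rel = (-2, 0),  |v_rel|² = 4;  v_rel·d = (-2)·(6) + (0)·(11) = -12
4·t² + 24·t + 121 = 0  ⇒  m = (-12)² − 4·121 = -340
m = -340 < 0,  v_rel·d = -12 < 0  ⇒  outside

inside=no margin=-340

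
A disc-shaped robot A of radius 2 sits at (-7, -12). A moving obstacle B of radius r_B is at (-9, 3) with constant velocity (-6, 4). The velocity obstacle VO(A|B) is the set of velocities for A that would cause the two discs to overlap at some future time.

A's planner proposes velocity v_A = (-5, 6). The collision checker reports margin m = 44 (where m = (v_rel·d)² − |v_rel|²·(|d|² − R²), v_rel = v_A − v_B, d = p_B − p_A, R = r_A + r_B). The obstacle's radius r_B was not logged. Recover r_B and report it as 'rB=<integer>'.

m = 44
d = (-2, 15);  v_rel = (1, 2),  |v_rel|² = 5
v_rel×d = (1)·(15) − (2)·(-2) = 19
since m = R²·5 − 19²:  R² = (361 + 44) / 5 = 81
R = √81 = 9  ⇒  r_B = 9 − 2 = 7

rB=7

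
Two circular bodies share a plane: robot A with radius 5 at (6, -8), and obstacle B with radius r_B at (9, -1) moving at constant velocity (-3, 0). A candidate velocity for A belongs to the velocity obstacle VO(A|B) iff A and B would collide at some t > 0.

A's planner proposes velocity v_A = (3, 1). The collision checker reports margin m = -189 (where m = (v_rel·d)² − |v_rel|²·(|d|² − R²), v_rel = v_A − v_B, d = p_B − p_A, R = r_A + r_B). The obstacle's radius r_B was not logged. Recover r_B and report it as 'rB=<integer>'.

m = -189
d = (3, 7);  v_rel = (6, 1),  |v_rel|² = 37
v_rel×d = (6)·(7) − (1)·(3) = 39
since m = R²·37 − 39²:  R² = (1521 + -189) / 37 = 36
R = √36 = 6  ⇒  r_B = 6 − 5 = 1

rB=1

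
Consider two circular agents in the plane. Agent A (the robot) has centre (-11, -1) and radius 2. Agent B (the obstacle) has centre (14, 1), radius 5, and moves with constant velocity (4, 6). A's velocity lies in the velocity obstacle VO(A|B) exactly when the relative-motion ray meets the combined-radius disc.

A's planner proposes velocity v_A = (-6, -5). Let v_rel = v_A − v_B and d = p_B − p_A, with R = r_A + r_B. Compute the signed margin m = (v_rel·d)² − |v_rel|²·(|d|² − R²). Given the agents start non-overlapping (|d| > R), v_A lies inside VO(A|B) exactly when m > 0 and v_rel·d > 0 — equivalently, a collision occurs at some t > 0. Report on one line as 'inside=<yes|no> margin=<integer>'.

d = (25, 2),  |d|² = 629;  R = 2+5 = 7,  c = 629−7² = 580
v_rel = (-10, -11),  |v_rel|² = 221;  v_rel·d = (-10)·(25) + (-11)·(2) = -272
221·t² + 544·t + 580 = 0  ⇒  m = (-272)² − 221·580 = -54196
m = -54196 < 0,  v_rel·d = -272 < 0  ⇒  outside

inside=no margin=-54196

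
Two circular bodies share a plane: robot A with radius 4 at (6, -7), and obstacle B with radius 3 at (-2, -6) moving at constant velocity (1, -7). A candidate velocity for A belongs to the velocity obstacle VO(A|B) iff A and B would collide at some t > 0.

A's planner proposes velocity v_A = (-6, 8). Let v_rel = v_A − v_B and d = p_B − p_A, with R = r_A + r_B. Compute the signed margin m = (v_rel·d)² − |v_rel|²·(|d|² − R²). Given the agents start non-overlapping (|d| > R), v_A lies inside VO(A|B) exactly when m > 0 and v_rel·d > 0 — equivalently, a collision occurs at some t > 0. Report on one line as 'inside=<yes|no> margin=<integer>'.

d = (-8, 1),  |d|² = 65;  R = 4+3 = 7,  c = 65−7² = 16
v_rel = (-7, 15),  |v_rel|² = 274;  v_rel·d = (-7)·(-8) + (15)·(1) = 71
274·t² − 142·t + 16 = 0  ⇒  m = 71² − 274·16 = 657
m = 657 > 0,  v_rel·d = 71 > 0  ⇒  inside

inside=yes margin=657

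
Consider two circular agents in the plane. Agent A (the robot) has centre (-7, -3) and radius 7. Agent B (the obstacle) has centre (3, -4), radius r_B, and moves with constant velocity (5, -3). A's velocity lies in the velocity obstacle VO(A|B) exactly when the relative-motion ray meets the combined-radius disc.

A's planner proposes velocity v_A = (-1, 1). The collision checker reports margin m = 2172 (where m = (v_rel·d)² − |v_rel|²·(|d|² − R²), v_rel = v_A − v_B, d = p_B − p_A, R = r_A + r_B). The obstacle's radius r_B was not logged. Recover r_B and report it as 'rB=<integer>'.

m = 2172
d = (10, -1);  v_rel = (-6, 4),  |v_rel|² = 52
v_rel×d = (-6)·(-1) − (4)·(10) = -34
since m = R²·52 − (-34)²:  R² = (1156 + 2172) / 52 = 64
R = √64 = 8  ⇒  r_B = 8 − 7 = 1

rB=1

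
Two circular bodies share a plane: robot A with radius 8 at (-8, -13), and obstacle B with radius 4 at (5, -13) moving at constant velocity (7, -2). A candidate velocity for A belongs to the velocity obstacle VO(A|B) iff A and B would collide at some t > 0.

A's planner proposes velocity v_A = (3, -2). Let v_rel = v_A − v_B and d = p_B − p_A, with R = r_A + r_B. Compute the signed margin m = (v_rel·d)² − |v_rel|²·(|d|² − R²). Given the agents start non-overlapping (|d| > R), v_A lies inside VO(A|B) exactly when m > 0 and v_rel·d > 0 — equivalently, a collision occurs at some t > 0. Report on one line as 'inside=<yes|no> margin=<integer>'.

d = (13, 0),  |d|² = 169;  R = 8+4 = 12,  c = 169−12² = 25
v_rel = (-4, 0),  |v_rel|² = 16;  v_rel·d = (-4)·(13) + (0)·(0) = -52
16·t² + 104·t + 25 = 0  ⇒  m = (-52)² − 16·25 = 2304
m = 2304 > 0,  v_rel·d = -52 < 0  ⇒  outside

inside=no margin=2304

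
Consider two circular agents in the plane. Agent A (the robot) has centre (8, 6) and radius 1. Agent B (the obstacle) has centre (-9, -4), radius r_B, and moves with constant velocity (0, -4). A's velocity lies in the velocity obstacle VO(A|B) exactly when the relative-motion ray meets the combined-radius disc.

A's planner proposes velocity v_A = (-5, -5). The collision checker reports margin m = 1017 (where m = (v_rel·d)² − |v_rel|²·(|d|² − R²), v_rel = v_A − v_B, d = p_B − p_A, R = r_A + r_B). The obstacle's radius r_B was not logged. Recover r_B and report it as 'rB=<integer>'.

m = 1017
d = (-17, -10);  v_rel = (-5, -1),  |v_rel|² = 26
v_rel×d = (-5)·(-10) − (-1)·(-17) = 33
since m = R²·26 − 33²:  R² = (1089 + 1017) / 26 = 81
R = √81 = 9  ⇒  r_B = 9 − 1 = 8

rB=8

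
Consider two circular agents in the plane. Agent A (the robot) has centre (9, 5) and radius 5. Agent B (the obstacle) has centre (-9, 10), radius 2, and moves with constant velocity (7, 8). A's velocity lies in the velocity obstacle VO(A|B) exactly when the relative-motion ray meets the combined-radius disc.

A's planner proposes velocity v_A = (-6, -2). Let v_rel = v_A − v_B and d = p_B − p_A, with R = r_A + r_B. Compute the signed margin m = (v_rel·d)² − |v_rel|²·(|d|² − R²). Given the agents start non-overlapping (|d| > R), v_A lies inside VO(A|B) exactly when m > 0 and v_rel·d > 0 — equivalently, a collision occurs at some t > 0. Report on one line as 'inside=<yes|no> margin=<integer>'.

d = (-18, 5),  |d|² = 349;  R = 5+2 = 7,  c = 349−7² = 300
v_rel = (-13, -10),  |v_rel|² = 269;  v_rel·d = (-13)·(-18) + (-10)·(5) = 184
269·t² − 368·t + 300 = 0  ⇒  m = 184² − 269·300 = -46844
m = -46844 < 0,  v_rel·d = 184 > 0  ⇒  outside

inside=no margin=-46844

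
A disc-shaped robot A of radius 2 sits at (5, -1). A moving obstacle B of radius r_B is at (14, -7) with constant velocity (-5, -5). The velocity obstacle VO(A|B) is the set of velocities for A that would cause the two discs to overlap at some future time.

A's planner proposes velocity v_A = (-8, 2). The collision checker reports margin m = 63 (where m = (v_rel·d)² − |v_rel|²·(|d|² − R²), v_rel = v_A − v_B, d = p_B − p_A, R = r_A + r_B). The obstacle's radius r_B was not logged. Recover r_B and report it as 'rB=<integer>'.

m = 63
d = (9, -6);  v_rel = (-3, 7),  |v_rel|² = 58
v_rel×d = (-3)·(-6) − (7)·(9) = -45
since m = R²·58 − (-45)²:  R² = (2025 + 63) / 58 = 36
R = √36 = 6  ⇒  r_B = 6 − 2 = 4

rB=4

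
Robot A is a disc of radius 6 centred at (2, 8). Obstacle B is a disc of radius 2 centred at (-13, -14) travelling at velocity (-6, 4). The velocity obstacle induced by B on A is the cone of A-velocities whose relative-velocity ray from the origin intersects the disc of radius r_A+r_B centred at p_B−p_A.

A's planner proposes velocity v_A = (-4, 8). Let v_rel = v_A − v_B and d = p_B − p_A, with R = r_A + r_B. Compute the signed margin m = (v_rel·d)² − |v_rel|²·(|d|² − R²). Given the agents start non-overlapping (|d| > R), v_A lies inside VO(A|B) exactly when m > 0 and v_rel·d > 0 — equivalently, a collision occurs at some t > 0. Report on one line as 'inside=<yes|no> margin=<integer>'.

d = (-15, -22),  |d|² = 709;  R = 6+2 = 8,  c = 709−8² = 645
v_rel = (2, 4),  |v_rel|² = 20;  v_rel·d = (2)·(-15) + (4)·(-22) = -118
20·t² + 236·t + 645 = 0  ⇒  m = (-118)² − 20·645 = 1024
m = 1024 > 0,  v_rel·d = -118 < 0  ⇒  outside

inside=no margin=1024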